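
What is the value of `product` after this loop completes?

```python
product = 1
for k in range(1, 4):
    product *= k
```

3! = 6
`product` takes the values: 1 → 2 → 6

Answer: 6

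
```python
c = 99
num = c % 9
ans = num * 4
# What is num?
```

Trace:
`c = 99` → c = 99
`num = c % 9` → num = 0
`ans = num * 4` → ans = 0
So num = 0

Answer: 0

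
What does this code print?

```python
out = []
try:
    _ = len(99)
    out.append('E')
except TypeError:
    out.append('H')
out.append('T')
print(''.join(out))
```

Execution trace: 'H' (except TypeError) → 'T' (after the try/except). Output: HT

Answer: HT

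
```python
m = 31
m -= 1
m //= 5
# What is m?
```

Trace:
`m = 31` → m = 31
`m -= 1` → m = 30
`m //= 5` → m = 6
So m = 6

Answer: 6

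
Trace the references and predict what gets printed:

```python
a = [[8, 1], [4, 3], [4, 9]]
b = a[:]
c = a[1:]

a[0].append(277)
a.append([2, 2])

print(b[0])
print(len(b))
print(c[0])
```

Key concept: slice with nested mutation.
Step by step:
`a = [[8, 1], [4, 3], [4, 9]]` → a = [[8, 1], [4, 3], [4, 9]]
`b = a[:]` → b = [[8, 1], [4, 3], [4, 9]]
`c = a[1:]` → c = [[4, 3], [4, 9]]
`a[0].append(277)` → a = [[8, 1, 277], [4, 3], [4, 9]]; b = [[8, 1, 277], [4, 3], [4, 9]]
`a.append([2, 2])` → a = [[8, 1, 277], [4, 3], [4, 9], [2, 2]]
`print(b[0])` → prints [8, 1, 277]
`print(len(b))` → prints 3
`print(c[0])` → prints [4, 3]

Answer:
[8, 1, 277]
3
[4, 3]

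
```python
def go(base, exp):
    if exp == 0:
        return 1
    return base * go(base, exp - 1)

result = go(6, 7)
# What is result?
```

go(6, 7) = 6 * 6 * 6 * 6 * 6 * 6 * 6 = 279936

Answer: 279936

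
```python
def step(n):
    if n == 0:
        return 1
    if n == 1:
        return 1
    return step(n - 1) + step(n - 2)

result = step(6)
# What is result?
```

Build up from base cases: step(0)=1, step(1)=1, step(2)=2, step(3)=3, step(4)=5, step(5)=8, step(6)=13

Answer: 13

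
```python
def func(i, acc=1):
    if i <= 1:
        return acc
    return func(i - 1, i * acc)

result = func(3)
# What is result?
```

Accumulator trace (n, acc): (3, 1) -> (2, 3) -> (1, 6) -> return 6

Answer: 6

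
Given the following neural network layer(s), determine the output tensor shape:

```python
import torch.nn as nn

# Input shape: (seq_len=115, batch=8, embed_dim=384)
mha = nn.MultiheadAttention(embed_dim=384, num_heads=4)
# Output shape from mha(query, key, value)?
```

Input: (115, 8, 384) -> Output: (115, 8, 384)

Answer: (115, 8, 384)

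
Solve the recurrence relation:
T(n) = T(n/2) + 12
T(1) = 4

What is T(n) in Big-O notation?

Each step divides n by 2 and adds 12. After log_2(n) steps we reach T(1)=4. So T(n) = 12·log_2(n) + 4 = O(log n).

Answer: O(log n)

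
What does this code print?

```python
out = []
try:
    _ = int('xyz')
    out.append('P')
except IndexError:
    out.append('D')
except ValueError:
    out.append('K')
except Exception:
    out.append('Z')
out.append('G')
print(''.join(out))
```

Execution trace: 'K' (except ValueError) → 'G' (after the try/except). Output: KG

Answer: KG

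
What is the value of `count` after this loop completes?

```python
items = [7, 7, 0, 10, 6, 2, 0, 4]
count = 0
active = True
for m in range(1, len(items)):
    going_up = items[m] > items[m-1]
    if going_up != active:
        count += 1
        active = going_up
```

Count direction changes in [7, 7, 0, 10, 6, 2, 0, 4]
`count` takes the values: 0 → 1 → 2 → 3 → 4

Answer: 4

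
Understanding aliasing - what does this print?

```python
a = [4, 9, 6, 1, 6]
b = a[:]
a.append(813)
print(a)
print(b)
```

Key concept: slice [:] creates copy.
Step by step:
`a = [4, 9, 6, 1, 6]` → a = [4, 9, 6, 1, 6]
`b = a[:]` → b = [4, 9, 6, 1, 6]
`a.append(813)` → a = [4, 9, 6, 1, 6, 813]
`print(a)` → prints [4, 9, 6, 1, 6, 813]
`print(b)` → prints [4, 9, 6, 1, 6]

Answer:
[4, 9, 6, 1, 6, 813]
[4, 9, 6, 1, 6]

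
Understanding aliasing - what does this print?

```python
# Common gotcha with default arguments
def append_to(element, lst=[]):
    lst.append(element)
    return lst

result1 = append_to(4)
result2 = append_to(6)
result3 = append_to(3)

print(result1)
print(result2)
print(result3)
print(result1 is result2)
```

Key concept: mutable default argument gotcha.
Step by step:
`result1 = append_to(4)` → result1 = [4]
`result2 = append_to(6)` → result1 = [4, 6] (same object as result2); result2 = [4, 6] (same object as result1)
`result3 = append_to(3)` → result1 = [4, 6, 3] (same object as result2, result3); result2 = [4, 6, 3] (same object as result1, result3); result3 = [4, 6, 3] (same object as result1, result2)
`print(result1)` → prints [4, 6, 3]
`print(result2)` → prints [4, 6, 3]
`print(result3)` → prints [4, 6, 3]
`print(result1 is result2)` → prints True

Answer:
[4, 6, 3]
[4, 6, 3]
[4, 6, 3]
True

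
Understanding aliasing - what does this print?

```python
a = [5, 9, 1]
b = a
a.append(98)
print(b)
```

Key concept: basic list aliasing.
Step by step:
`a = [5, 9, 1]` → a = [5, 9, 1]
`b = a` → b = [5, 9, 1] (same object as a)
`a.append(98)` → a = [5, 9, 1, 98] (same object as b); b = [5, 9, 1, 98] (same object as a)
`print(b)` → prints [5, 9, 1, 98]

Answer: [5, 9, 1, 98]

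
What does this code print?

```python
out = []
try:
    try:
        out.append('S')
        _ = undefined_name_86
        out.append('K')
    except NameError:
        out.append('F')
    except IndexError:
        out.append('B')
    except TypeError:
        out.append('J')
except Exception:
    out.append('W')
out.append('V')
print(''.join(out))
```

Execution trace: 'S' (inner try body) → 'F' (inner except NameError) → 'V' (after the try/except). Output: SFV

Answer: SFV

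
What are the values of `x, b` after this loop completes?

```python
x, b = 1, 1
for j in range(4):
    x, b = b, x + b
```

Fibonacci: after 4 iterations
`x, b` takes the values: (1, 1) → (1, 2) → (2, 3) → (3, 5) → (5, 8)

Answer: 5, 8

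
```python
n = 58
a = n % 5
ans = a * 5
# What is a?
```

Trace:
`n = 58` → n = 58
`a = n % 5` → a = 3
`ans = a * 5` → ans = 15
So a = 3

Answer: 3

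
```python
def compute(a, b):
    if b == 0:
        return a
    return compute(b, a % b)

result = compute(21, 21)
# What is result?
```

compute(21, 21) -> compute(21, 0) -> 21

Answer: 21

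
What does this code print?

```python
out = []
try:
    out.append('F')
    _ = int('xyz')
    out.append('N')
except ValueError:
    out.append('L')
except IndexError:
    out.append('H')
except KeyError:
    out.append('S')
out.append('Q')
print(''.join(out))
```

Execution trace: 'F' (try body) → 'L' (except ValueError) → 'Q' (after the try/except). Output: FLQ

Answer: FLQ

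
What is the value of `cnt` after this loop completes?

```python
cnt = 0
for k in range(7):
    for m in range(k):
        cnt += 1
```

Triangle number: 0+1+2+...+6
`cnt` takes the values: 0 → 1 → 2 → 3 → 4 → 5 → 6 → 7 → 8 → 9 → 10 → 11 → 12 → 13 → 14 → 15 → 16 → 17 → 18 → 19 → 20 → 21

Answer: 21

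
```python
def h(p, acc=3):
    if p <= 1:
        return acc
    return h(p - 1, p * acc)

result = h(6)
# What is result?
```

Accumulator trace (n, acc): (6, 3) -> (5, 18) -> (4, 90) -> (3, 360) -> (2, 1080) -> (1, 2160) -> return 2160

Answer: 2160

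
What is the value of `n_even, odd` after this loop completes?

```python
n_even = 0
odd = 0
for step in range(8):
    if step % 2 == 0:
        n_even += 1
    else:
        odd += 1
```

Count evens and odds in range(8)
`n_even, odd` takes the values: (0, 0) → (1, 0) → (1, 1) → (2, 1) → (2, 2) → (3, 2) → (3, 3) → (4, 3) → (4, 4)

Answer: 4, 4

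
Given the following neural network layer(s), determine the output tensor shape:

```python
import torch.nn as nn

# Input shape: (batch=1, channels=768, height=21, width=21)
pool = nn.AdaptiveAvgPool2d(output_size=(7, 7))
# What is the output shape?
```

Input: (1, 768, 21, 21) -> Output: (1, 768, 7, 7)

Answer: (1, 768, 7, 7)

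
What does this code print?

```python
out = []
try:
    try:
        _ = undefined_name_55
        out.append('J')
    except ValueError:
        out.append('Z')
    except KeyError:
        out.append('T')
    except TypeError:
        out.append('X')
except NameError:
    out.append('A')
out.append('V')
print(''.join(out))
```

Execution trace: 'A' (outer except NameError) → 'V' (after the try/except). Output: AV

Answer: AV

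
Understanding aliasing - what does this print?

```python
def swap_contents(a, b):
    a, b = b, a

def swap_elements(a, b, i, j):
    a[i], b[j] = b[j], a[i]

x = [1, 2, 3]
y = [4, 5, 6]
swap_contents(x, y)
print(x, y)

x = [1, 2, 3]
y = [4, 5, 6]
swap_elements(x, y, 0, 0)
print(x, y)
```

Key concept: parameter rebinding vs mutation.
Step by step:
`x = [1, 2, 3]` → x = [1, 2, 3]
`y = [4, 5, 6]` → y = [4, 5, 6]
`swap_contents(x, y)` → no visible change to tracked variables
`print(x, y)` → prints [1, 2, 3] [4, 5, 6]
`x = [1, 2, 3]` → x = [1, 2, 3]
`y = [4, 5, 6]` → y = [4, 5, 6]
`swap_elements(x, y, 0, 0)` → x = [4, 2, 3]; y = [1, 5, 6]
`print(x, y)` → prints [4, 2, 3] [1, 5, 6]

Answer:
[1, 2, 3] [4, 5, 6]
[4, 2, 3] [1, 5, 6]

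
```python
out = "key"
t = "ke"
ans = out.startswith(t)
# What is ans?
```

Trace:
`out = "key"` → out = 'key'
`t = "ke"` → t = 'ke'
`ans = out.startswith(t)` → ans = True
So ans = True

Answer: True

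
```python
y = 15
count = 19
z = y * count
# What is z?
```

Trace:
`y = 15` → y = 15
`count = 19` → count = 19
`z = y * count` → z = 285
So z = 285

Answer: 285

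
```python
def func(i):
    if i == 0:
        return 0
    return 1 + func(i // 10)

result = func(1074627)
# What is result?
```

Count of digits of 1074627: 7

Answer: 7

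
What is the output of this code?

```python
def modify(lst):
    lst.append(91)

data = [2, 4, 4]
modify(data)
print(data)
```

Key concept: function modifies passed list.
Step by step:
`data = [2, 4, 4]` → data = [2, 4, 4]
`modify(data)` → data = [2, 4, 4, 91]
`print(data)` → prints [2, 4, 4, 91]

Answer: [2, 4, 4, 91]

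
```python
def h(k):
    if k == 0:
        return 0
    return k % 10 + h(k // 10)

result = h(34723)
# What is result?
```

Sum of digits of 34723: 3 + 2 + 7 + 4 + 3 = 19

Answer: 19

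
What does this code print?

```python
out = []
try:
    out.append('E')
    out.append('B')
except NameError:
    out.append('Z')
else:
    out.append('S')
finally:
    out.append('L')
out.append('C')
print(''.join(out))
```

Execution trace: 'E' (try body) → 'B' (try body, no exception) → 'S' (else) → 'L' (finally) → 'C' (after the try/except). Output: EBSLC

Answer: EBSLC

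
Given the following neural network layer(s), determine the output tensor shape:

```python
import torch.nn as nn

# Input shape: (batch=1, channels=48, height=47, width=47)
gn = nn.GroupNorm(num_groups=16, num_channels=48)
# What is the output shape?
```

Input: (1, 48, 47, 47) -> Output: (1, 48, 47, 47)

Answer: (1, 48, 47, 47)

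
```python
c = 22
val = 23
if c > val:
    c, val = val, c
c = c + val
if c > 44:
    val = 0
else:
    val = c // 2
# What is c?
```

Trace:
`c = 22` → c = 22
`val = 23` → val = 23
`if c > val: ...` → c > val is False → no variable changes
`c = c + val` → c = 45
`if c > 44: ...` → c > 44 is True → val = 0
So c = 45

Answer: 45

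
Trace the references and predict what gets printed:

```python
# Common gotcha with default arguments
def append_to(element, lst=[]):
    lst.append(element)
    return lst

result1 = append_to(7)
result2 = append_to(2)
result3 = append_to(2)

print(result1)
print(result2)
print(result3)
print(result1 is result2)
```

Key concept: mutable default argument gotcha.
Step by step:
`result1 = append_to(7)` → result1 = [7]
`result2 = append_to(2)` → result1 = [7, 2] (same object as result2); result2 = [7, 2] (same object as result1)
`result3 = append_to(2)` → result1 = [7, 2, 2] (same object as result2, result3); result2 = [7, 2, 2] (same object as result1, result3); result3 = [7, 2, 2] (same object as result1, result2)
`print(result1)` → prints [7, 2, 2]
`print(result2)` → prints [7, 2, 2]
`print(result3)` → prints [7, 2, 2]
`print(result1 is result2)` → prints True

Answer:
[7, 2, 2]
[7, 2, 2]
[7, 2, 2]
True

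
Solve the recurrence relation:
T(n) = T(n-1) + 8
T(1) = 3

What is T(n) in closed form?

Unrolling: T(n) = T(1) + 8·(n-1) = 3 + 8(n-1) = 8n - 5.

Answer: T(n) = 8n - 5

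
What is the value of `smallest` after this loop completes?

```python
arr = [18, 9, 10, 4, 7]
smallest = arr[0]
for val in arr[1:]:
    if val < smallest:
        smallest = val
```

Minimum of [18, 9, 10, 4, 7]
`smallest` takes the values: 18 → 9 → 4

Answer: 4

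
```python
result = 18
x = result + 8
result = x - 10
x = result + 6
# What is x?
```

Trace:
`result = 18` → result = 18
`x = result + 8` → x = 26
`result = x - 10` → result = 16
`x = result + 6` → x = 22
So x = 22

Answer: 22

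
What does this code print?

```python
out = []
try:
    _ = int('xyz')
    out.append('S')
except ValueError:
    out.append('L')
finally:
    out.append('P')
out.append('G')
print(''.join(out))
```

Execution trace: 'L' (except ValueError) → 'P' (finally) → 'G' (after the try/except). Output: LPG

Answer: LPG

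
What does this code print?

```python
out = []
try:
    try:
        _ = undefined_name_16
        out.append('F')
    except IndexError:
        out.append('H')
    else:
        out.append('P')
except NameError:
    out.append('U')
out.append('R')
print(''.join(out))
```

Execution trace: 'U' (outer except NameError) → 'R' (after the try/except). Output: UR

Answer: UR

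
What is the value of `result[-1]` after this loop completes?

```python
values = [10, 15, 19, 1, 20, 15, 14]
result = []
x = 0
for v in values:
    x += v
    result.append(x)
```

Cumulative sum ends at 94
`result` takes the values: [] → [10] → [10, 25] → [10, 25, 44] → [10, 25, 44, 45] → [10, 25, 44, 45, 65] → [10, 25, 44, 45, 65, 80] → [10, 25, 44, 45, 65, 80, 94]
So `result[-1]` = 94

Answer: 94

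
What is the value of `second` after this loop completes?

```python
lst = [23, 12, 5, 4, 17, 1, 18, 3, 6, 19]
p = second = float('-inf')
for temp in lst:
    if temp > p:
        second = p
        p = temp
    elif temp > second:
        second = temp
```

Second largest (with repeats) in [23, 12, 5, 4, 17, 1, 18, 3, 6, 19]
`second` takes the values: -inf → 12 → 17 → 18 → 19

Answer: 19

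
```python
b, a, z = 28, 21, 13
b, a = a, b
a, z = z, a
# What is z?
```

Trace:
`b, a, z = 28, 21, 13` → b = 28; a = 21; z = 13
`b, a = a, b` → b = 21; a = 28
`a, z = z, a` → a = 13; z = 28
So z = 28

Answer: 28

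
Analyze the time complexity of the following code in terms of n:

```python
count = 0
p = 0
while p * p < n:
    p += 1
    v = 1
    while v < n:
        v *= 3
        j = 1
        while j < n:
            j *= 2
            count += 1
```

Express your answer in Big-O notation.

Each loop level contributes: √n × log n × log n. Multiplying the contributions gives O(√n log² n).

Answer: O(√n log² n)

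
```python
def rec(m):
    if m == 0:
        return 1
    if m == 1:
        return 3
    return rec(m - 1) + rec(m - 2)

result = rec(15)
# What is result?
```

Build up from base cases: rec(0)=1, rec(1)=3, rec(2)=4, rec(3)=7, rec(4)=11, rec(5)=18, rec(6)=29, ..., rec(15)=2207

Answer: 2207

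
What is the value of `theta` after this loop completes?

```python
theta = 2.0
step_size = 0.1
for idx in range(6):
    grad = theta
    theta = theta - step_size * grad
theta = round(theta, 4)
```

Gradient descent: w = 2.0 * (1 - 0.1)^6
`theta` takes the values: 2.0 → 1.8 → 1.62 → 1.458 → 1.3122 → 1.18098 → 1.062882 → 1.0629

Answer: 1.0629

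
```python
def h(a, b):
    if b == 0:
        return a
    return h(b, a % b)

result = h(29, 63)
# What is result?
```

h(29, 63) -> h(63, 29) -> h(29, 5) -> h(5, 4) -> h(4, 1) -> h(1, 0) -> 1

Answer: 1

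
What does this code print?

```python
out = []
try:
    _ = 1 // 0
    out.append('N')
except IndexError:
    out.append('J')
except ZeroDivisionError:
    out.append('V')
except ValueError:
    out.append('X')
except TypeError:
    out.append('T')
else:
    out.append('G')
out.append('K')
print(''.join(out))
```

Execution trace: 'V' (except ZeroDivisionError) → 'K' (after the try/except). Output: VK

Answer: VK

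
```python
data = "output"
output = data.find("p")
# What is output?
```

Trace:
`data = "output"` → data = 'output'
`output = data.find("p")` → output = 3
So output = 3

Answer: 3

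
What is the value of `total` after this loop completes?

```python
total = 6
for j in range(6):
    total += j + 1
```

Start at 6, add 1 to 6 = 27
`total` takes the values: 6 → 7 → 9 → 12 → 16 → 21 → 27

Answer: 27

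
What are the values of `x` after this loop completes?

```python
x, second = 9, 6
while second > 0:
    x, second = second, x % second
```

GCD of 9 and 6
`x` takes the values: 9 → 6 → 3

Answer: 3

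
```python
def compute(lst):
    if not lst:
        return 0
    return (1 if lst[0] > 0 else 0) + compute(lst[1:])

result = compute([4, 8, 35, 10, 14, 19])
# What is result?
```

Count of positive elements in [4, 8, 35, 10, 14, 19] = 6

Answer: 6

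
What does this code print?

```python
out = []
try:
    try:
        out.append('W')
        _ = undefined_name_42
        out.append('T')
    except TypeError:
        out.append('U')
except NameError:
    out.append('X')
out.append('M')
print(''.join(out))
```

Execution trace: 'W' (inner try body) → 'X' (outer except NameError) → 'M' (after the try/except). Output: WXM

Answer: WXM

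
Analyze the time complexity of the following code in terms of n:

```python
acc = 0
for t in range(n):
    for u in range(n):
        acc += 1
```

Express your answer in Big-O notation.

Each loop level contributes: n × n. Multiplying the contributions gives O(n^2).

Answer: O(n^2)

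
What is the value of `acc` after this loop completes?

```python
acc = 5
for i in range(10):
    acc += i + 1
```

Start at 5, add 1 to 10 = 60
`acc` takes the values: 5 → 6 → 8 → 11 → 15 → 20 → 26 → 33 → 41 → 50 → 60

Answer: 60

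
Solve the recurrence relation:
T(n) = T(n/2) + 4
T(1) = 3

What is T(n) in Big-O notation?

Each step divides n by 2 and adds 4. After log_2(n) steps we reach T(1)=3. So T(n) = 4·log_2(n) + 3 = O(log n).

Answer: O(log n)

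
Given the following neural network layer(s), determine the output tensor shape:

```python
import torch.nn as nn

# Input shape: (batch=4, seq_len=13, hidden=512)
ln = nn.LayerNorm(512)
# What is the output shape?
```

Input: (4, 13, 512) -> Output: (4, 13, 512)

Answer: (4, 13, 512)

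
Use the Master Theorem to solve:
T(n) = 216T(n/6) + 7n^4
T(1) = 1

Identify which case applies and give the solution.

a=216, b=6, f(n)=7n^4. log_6(216) = 3. Since c=4 > 3 and the regularity condition holds (216(n/6)^4 = (216/6^4)n^4 with 216/6^4 < 1), Case 3 applies: T(n) = Θ(f(n)) = O(n^4).

Answer: O(n^4) - Case 3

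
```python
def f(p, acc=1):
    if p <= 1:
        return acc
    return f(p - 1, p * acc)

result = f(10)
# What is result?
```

Accumulator trace (n, acc): (10, 1) -> (9, 10) -> (8, 90) -> (7, 720) -> (6, 5040) -> (5, 30240) -> (4, 151200) -> (3, 604800) -> (2, 1814400) -> (1, 3628800) -> return 3628800

Answer: 3628800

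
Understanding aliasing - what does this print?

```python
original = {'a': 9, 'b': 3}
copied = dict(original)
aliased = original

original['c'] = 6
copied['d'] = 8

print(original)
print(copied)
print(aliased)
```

Key concept: dict() creates copy, assignment creates alias.
Step by step:
`original = {'a': 9, 'b': 3}` → original = {'a': 9, 'b': 3}
`copied = dict(original)` → copied = {'a': 9, 'b': 3}
`aliased = original` → aliased = {'a': 9, 'b': 3} (same object as original)
`original['c'] = 6` → original = {'a': 9, 'b': 3, 'c': 6} (same object as aliased); aliased = {'a': 9, 'b': 3, 'c': 6} (same object as original)
`copied['d'] = 8` → copied = {'a': 9, 'b': 3, 'd': 8}
`print(original)` → prints {'a': 9, 'b': 3, 'c': 6}
`print(copied)` → prints {'a': 9, 'b': 3, 'd': 8}
`print(aliased)` → prints {'a': 9, 'b': 3, 'c': 6}

Answer:
{'a': 9, 'b': 3, 'c': 6}
{'a': 9, 'b': 3, 'd': 8}
{'a': 9, 'b': 3, 'c': 6}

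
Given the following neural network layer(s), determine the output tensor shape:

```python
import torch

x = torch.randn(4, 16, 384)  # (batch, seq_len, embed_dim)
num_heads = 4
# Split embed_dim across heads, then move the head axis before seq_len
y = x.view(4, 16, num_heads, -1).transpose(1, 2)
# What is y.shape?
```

Input: (4, 16, 384) -> head_dim = 384 // 4 = 96; after view: (4, 16, 4, 96) -> after transpose(1, 2): (4, 4, 16, 96) -> Output: (4, 4, 16, 96)

Answer: (4, 4, 16, 96)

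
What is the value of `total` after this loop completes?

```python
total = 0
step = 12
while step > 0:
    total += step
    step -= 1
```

Sum 12 down to 1
`total` takes the values: 0 → 12 → 23 → 33 → 42 → 50 → 57 → 63 → 68 → 72 → 75 → 77 → 78

Answer: 78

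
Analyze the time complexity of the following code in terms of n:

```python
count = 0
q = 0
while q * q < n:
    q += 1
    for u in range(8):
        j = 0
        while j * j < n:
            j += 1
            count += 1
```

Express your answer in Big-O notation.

Each loop level contributes: √n × 1 × √n. Multiplying the contributions gives O(n).

Answer: O(n)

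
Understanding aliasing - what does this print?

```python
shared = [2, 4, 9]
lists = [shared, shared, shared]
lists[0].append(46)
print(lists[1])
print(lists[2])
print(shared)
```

Key concept: list of same reference.
Step by step:
`shared = [2, 4, 9]` → shared = [2, 4, 9]
`lists = [shared, shared, shared]` → lists = [[2, 4, 9], [2, 4, 9], [2, 4, 9]]
`lists[0].append(46)` → shared = [2, 4, 9, 46]; lists = [[2, 4, 9, 46], [2, 4, 9, 46], [2, 4, 9, 46]]
`print(lists[1])` → prints [2, 4, 9, 46]
`print(lists[2])` → prints [2, 4, 9, 46]
`print(shared)` → prints [2, 4, 9, 46]

Answer:
[2, 4, 9, 46]
[2, 4, 9, 46]
[2, 4, 9, 46]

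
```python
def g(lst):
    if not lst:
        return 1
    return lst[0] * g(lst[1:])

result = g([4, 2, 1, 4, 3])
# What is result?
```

Product over [4, 2, 1, 4, 3] = 4 * 2 * 1 * 4 * 3 = 96

Answer: 96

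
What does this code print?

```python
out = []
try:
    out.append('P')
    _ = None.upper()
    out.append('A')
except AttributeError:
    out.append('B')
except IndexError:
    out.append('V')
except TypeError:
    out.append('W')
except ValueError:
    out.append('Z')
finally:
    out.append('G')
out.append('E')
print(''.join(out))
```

Execution trace: 'P' (try body) → 'B' (except AttributeError) → 'G' (finally) → 'E' (after the try/except). Output: PBGE

Answer: PBGE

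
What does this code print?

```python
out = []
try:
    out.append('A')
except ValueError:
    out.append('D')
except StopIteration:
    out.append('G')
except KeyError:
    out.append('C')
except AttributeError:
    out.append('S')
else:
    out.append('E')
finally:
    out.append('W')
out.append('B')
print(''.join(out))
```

Execution trace: 'A' (try body, no exception) → 'E' (else) → 'W' (finally) → 'B' (after the try/except). Output: AEWB

Answer: AEWB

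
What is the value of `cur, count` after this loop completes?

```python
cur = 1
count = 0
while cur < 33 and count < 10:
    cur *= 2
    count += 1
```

Double until >= 33 or 10 iterations
`cur, count` takes the values: (1, 0) → (2, 0) → (2, 1) → (4, 1) → (4, 2) → (8, 2) → (8, 3) → (16, 3) → (16, 4) → (32, 4) → (32, 5) → (64, 5) → (64, 6)

Answer: 64, 6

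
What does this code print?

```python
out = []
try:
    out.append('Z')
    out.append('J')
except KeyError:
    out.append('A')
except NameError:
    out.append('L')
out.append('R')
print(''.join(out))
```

Execution trace: 'Z' (try body) → 'J' (try body, no exception) → 'R' (after the try/except). Output: ZJR

Answer: ZJR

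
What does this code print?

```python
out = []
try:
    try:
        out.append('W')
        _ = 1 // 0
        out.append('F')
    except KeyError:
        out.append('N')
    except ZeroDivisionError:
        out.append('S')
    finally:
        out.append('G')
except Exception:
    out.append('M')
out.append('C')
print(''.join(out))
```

Execution trace: 'W' (inner try body) → 'S' (inner except ZeroDivisionError) → 'G' (inner finally) → 'C' (after the try/except). Output: WSGC

Answer: WSGC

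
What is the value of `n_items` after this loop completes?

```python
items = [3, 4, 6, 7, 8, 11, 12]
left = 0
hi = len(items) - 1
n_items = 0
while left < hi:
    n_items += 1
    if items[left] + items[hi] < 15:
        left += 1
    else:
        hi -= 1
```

Steps to find pair summing to 15
`n_items` takes the values: 0 → 1 → 2 → 3 → 4 → 5 → 6

Answer: 6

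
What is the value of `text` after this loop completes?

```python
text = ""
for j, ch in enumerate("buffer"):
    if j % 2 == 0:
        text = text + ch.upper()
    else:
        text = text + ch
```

Uppercase even positions in 'buffer'
`text` takes the values: "" → "B" → "Bu" → "BuF" → "BuFf" → "BuFfE" → "BuFfEr"

Answer: "BuFfEr"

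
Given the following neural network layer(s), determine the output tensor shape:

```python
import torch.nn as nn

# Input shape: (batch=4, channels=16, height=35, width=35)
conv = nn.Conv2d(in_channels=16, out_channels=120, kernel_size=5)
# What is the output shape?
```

Input: (4, 16, 35, 35) -> Output: (4, 120, 31, 31)

Answer: (4, 120, 31, 31)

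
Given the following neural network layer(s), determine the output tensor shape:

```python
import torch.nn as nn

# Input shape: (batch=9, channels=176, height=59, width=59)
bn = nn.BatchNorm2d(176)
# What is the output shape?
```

Input: (9, 176, 59, 59) -> Output: (9, 176, 59, 59)

Answer: (9, 176, 59, 59)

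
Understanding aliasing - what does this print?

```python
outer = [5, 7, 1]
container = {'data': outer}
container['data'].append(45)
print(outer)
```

Key concept: dict holds reference to list.
Step by step:
`outer = [5, 7, 1]` → outer = [5, 7, 1]
`container = {'data': outer}` → container = {'data': [5, 7, 1]}
`container['data'].append(45)` → outer = [5, 7, 1, 45]; container = {'data': [5, 7, 1, 45]}
`print(outer)` → prints [5, 7, 1, 45]

Answer: [5, 7, 1, 45]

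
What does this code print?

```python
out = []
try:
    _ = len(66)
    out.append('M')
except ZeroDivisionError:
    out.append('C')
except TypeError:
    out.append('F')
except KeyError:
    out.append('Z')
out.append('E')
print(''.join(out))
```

Execution trace: 'F' (except TypeError) → 'E' (after the try/except). Output: FE

Answer: FE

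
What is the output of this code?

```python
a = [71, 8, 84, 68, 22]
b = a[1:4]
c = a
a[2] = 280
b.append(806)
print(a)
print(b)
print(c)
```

Key concept: slice vs alias.
Step by step:
`a = [71, 8, 84, 68, 22]` → a = [71, 8, 84, 68, 22]
`b = a[1:4]` → b = [8, 84, 68]
`c = a` → c = [71, 8, 84, 68, 22] (same object as a)
`a[2] = 280` → a = [71, 8, 280, 68, 22] (same object as c); c = [71, 8, 280, 68, 22] (same object as a)
`b.append(806)` → b = [8, 84, 68, 806]
`print(a)` → prints [71, 8, 280, 68, 22]
`print(b)` → prints [8, 84, 68, 806]
`print(c)` → prints [71, 8, 280, 68, 22]

Answer:
[71, 8, 280, 68, 22]
[8, 84, 68, 806]
[71, 8, 280, 68, 22]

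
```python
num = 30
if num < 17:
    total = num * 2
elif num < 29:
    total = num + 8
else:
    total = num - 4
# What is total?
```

Trace:
`num = 30` → num = 30
`if num < 17: ...` → num < 17 is False, num < 29 is False, take else branch → total = 26
So total = 26

Answer: 26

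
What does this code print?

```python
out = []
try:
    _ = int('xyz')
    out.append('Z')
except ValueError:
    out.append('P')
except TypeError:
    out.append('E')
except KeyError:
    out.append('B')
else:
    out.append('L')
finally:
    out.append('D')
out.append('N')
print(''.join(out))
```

Execution trace: 'P' (except ValueError) → 'D' (finally) → 'N' (after the try/except). Output: PDN

Answer: PDN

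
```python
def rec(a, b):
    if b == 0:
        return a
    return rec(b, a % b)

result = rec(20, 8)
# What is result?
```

rec(20, 8) -> rec(8, 4) -> rec(4, 0) -> 4

Answer: 4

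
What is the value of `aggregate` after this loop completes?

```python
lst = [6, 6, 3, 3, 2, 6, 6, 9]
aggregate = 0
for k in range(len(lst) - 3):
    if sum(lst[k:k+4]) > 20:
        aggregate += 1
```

Count windows with sum > 20
`aggregate` takes the values: 0 → 1

Answer: 1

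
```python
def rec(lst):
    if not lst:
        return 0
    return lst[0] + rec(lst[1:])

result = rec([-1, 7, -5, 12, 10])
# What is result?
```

(-1) + 7 + (-5) + 12 + 10 + 0 = 23

Answer: 23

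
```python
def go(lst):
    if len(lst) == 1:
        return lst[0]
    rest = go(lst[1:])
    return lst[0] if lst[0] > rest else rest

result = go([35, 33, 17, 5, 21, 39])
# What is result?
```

Recursive max over [35, 33, 17, 5, 21, 39] = 39

Answer: 39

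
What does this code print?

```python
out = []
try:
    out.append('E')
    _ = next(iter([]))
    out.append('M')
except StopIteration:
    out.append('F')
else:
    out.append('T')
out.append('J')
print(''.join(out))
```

Execution trace: 'E' (try body) → 'F' (except StopIteration) → 'J' (after the try/except). Output: EFJ

Answer: EFJ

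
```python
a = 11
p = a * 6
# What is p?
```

Trace:
`a = 11` → a = 11
`p = a * 6` → p = 66
So p = 66

Answer: 66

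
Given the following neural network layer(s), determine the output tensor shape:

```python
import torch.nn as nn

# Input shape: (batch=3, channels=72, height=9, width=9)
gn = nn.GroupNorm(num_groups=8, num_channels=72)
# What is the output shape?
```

Input: (3, 72, 9, 9) -> Output: (3, 72, 9, 9)

Answer: (3, 72, 9, 9)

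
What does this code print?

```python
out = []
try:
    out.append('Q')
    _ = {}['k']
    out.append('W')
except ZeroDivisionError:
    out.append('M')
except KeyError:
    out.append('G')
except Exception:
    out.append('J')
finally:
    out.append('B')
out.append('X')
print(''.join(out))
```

Execution trace: 'Q' (try body) → 'G' (except KeyError) → 'B' (finally) → 'X' (after the try/except). Output: QGBX

Answer: QGBX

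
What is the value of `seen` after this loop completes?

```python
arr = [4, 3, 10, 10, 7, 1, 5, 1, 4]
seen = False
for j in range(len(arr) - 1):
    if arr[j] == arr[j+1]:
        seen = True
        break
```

Check consecutive duplicates in [4, 3, 10, 10, 7, 1, 5, 1, 4]
`seen` takes the values: False → True

Answer: True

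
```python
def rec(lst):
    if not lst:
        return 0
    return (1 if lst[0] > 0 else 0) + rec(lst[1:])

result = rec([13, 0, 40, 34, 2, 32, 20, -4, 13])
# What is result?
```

Count of positive elements in [13, 0, 40, 34, 2, 32, 20, -4, 13] = 7

Answer: 7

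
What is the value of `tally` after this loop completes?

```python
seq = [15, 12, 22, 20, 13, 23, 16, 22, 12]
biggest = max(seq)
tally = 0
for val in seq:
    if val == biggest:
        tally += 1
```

Count of max value 23 in [15, 12, 22, 20, 13, 23, 16, 22, 12]
`tally` takes the values: 0 → 1

Answer: 1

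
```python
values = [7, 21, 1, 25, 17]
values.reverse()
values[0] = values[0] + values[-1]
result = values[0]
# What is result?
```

Trace:
`values = [7, 21, 1, 25, 17]` → values = [7, 21, 1, 25, 17]
`values.reverse()` → values = [17, 25, 1, 21, 7]
`values[0] = values[0] + values[-1]` → values = [24, 25, 1, 21, 7]
`result = values[0]` → result = 24
So result = 24

Answer: 24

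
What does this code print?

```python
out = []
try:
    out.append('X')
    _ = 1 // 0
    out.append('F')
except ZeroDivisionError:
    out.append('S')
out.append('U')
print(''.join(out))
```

Execution trace: 'X' (try body) → 'S' (except ZeroDivisionError) → 'U' (after the try/except). Output: XSU

Answer: XSU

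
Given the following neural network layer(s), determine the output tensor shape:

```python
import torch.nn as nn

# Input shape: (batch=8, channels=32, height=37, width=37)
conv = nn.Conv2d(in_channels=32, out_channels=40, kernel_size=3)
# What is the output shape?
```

Input: (8, 32, 37, 37) -> Output: (8, 40, 35, 35)

Answer: (8, 40, 35, 35)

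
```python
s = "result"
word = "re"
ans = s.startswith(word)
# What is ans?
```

Trace:
`s = "result"` → s = 'result'
`word = "re"` → word = 're'
`ans = s.startswith(word)` → ans = True
So ans = True

Answer: True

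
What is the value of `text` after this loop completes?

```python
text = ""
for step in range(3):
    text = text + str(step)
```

Concatenate digits 0 to 2
`text` takes the values: "" → "0" → "01" → "012"

Answer: "012"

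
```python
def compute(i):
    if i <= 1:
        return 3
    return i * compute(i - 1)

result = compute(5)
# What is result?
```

compute(5) = 5 * 4 * 3 * 2 * 3 = 360

Answer: 360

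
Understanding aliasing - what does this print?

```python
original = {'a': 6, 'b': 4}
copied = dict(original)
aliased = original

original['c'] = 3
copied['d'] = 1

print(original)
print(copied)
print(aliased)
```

Key concept: dict() creates copy, assignment creates alias.
Step by step:
`original = {'a': 6, 'b': 4}` → original = {'a': 6, 'b': 4}
`copied = dict(original)` → copied = {'a': 6, 'b': 4}
`aliased = original` → aliased = {'a': 6, 'b': 4} (same object as original)
`original['c'] = 3` → original = {'a': 6, 'b': 4, 'c': 3} (same object as aliased); aliased = {'a': 6, 'b': 4, 'c': 3} (same object as original)
`copied['d'] = 1` → copied = {'a': 6, 'b': 4, 'd': 1}
`print(original)` → prints {'a': 6, 'b': 4, 'c': 3}
`print(copied)` → prints {'a': 6, 'b': 4, 'd': 1}
`print(aliased)` → prints {'a': 6, 'b': 4, 'c': 3}

Answer:
{'a': 6, 'b': 4, 'c': 3}
{'a': 6, 'b': 4, 'd': 1}
{'a': 6, 'b': 4, 'c': 3}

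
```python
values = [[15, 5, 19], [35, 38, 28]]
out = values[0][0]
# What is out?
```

Trace:
`values = [[15, 5, 19], [35, 38, 28]]` → values = [[15, 5, 19], [35, 38, 28]]
`out = values[0][0]` → out = 15
So out = 15

Answer: 15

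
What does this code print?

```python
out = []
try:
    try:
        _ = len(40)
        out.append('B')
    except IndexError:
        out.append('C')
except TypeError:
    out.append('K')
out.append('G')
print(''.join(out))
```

Execution trace: 'K' (outer except TypeError) → 'G' (after the try/except). Output: KG

Answer: KG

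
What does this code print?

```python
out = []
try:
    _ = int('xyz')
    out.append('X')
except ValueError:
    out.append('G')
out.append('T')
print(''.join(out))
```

Execution trace: 'G' (except ValueError) → 'T' (after the try/except). Output: GT

Answer: GT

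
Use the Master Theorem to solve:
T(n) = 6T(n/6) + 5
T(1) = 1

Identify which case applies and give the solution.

a=6, b=6, f(n)=5. log_6(6) = 1. Since c=0 < 1, Case 1 applies: T(n) = Θ(n^log_b(a)) = O(n).

Answer: O(n) - Case 1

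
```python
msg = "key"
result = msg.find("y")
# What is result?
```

Trace:
`msg = "key"` → msg = 'key'
`result = msg.find("y")` → result = 2
So result = 2

Answer: 2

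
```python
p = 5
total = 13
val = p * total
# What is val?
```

Trace:
`p = 5` → p = 5
`total = 13` → total = 13
`val = p * total` → val = 65
So val = 65

Answer: 65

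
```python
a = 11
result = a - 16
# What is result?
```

Trace:
`a = 11` → a = 11
`result = a - 16` → result = -5
So result = -5

Answer: -5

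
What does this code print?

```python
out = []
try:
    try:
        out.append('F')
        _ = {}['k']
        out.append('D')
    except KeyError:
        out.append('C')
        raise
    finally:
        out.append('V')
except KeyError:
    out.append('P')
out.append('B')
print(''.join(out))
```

Execution trace: 'F' (inner try body) → 'C' (inner except KeyError) → 'V' (inner finally) → 'P' (outer except KeyError) → 'B' (after the try/except). Output: FCVPB

Answer: FCVPB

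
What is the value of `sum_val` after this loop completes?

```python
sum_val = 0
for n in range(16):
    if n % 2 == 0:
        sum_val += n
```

Sum of even numbers 0 to 15
`sum_val` takes the values: 0 → 2 → 6 → 12 → 20 → 30 → 42 → 56

Answer: 56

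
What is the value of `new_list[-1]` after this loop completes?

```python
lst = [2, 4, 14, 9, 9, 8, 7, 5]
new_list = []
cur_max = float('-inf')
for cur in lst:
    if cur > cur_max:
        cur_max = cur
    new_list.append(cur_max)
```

Running max ends at 14
`new_list` takes the values: [] → [2] → [2, 4] → [2, 4, 14] → [2, 4, 14, 14] → [2, 4, 14, 14, 14] → [2, 4, 14, 14, 14, 14] → [2, 4, 14, 14, 14, 14, 14] → [2, 4, 14, 14, 14, 14, 14, 14]
So `new_list[-1]` = 14

Answer: 14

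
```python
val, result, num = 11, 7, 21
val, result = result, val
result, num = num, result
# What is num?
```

Trace:
`val, result, num = 11, 7, 21` → val = 11; result = 7; num = 21
`val, result = result, val` → val = 7; result = 11
`result, num = num, result` → result = 21; num = 11
So num = 11

Answer: 11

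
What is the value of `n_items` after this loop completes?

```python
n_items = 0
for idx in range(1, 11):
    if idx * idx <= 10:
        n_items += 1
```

Count numbers where idx² ≤ 10
`n_items` takes the values: 0 → 1 → 2 → 3

Answer: 3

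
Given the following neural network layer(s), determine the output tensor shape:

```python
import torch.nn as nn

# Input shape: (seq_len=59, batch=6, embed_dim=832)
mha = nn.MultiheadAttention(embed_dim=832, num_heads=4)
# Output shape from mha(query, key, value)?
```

Input: (59, 6, 832) -> Output: (59, 6, 832)

Answer: (59, 6, 832)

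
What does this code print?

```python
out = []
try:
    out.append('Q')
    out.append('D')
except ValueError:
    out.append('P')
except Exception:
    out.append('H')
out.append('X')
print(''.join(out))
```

Execution trace: 'Q' (try body) → 'D' (try body, no exception) → 'X' (after the try/except). Output: QDX

Answer: QDX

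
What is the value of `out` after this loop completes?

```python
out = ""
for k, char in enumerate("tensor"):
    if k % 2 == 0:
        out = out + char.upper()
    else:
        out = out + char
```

Uppercase even positions in 'tensor'
`out` takes the values: "" → "T" → "Te" → "TeN" → "TeNs" → "TeNsO" → "TeNsOr"

Answer: "TeNsOr"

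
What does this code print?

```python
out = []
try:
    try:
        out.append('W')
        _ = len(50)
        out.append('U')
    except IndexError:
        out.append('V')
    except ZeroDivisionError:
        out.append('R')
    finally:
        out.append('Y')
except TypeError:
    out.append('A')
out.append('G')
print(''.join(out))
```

Execution trace: 'W' (try body) → 'Y' (finally) → 'A' (outer except TypeError) → 'G' (after the try/except). Output: WYAG

Answer: WYAG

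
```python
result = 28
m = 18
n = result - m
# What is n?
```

Trace:
`result = 28` → result = 28
`m = 18` → m = 18
`n = result - m` → n = 10
So n = 10

Answer: 10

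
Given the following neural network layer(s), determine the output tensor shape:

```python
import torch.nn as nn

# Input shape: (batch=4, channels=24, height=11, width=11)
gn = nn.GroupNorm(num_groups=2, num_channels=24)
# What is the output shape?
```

Input: (4, 24, 11, 11) -> Output: (4, 24, 11, 11)

Answer: (4, 24, 11, 11)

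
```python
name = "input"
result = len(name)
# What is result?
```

Trace:
`name = "input"` → name = 'input'
`result = len(name)` → result = 5
So result = 5

Answer: 5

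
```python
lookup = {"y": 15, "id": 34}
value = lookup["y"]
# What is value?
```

Trace:
`lookup = {"y": 15, "id": 34}` → lookup = {'y': 15, 'id': 34}
`value = lookup["y"]` → value = 15
So value = 15

Answer: 15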